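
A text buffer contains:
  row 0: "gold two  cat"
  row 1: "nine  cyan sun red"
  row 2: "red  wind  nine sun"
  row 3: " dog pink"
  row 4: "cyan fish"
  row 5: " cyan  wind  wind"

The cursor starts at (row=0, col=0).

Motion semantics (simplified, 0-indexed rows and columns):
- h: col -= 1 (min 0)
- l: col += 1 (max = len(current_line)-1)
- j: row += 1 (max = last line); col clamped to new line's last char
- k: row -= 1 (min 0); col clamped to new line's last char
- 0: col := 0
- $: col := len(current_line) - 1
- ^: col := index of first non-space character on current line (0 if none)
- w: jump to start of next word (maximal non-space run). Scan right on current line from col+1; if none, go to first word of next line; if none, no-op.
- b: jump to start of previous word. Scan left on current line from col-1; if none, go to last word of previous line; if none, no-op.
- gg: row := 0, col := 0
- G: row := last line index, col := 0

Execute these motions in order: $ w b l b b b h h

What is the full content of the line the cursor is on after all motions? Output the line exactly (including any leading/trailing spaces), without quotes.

After 1 ($): row=0 col=12 char='t'
After 2 (w): row=1 col=0 char='n'
After 3 (b): row=0 col=10 char='c'
After 4 (l): row=0 col=11 char='a'
After 5 (b): row=0 col=10 char='c'
After 6 (b): row=0 col=5 char='t'
After 7 (b): row=0 col=0 char='g'
After 8 (h): row=0 col=0 char='g'
After 9 (h): row=0 col=0 char='g'

Answer: gold two  cat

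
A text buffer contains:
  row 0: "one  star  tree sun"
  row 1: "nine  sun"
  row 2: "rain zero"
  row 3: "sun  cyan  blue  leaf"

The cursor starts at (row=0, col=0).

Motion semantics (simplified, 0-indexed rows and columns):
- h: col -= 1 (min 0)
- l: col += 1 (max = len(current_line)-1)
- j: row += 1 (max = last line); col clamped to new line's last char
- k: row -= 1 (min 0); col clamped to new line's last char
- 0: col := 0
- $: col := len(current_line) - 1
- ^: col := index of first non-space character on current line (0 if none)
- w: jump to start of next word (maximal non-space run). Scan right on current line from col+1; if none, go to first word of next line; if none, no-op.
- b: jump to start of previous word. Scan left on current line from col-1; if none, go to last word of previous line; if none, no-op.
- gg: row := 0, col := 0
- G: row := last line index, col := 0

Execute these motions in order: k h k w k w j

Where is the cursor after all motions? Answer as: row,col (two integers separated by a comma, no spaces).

Answer: 1,8

Derivation:
After 1 (k): row=0 col=0 char='o'
After 2 (h): row=0 col=0 char='o'
After 3 (k): row=0 col=0 char='o'
After 4 (w): row=0 col=5 char='s'
After 5 (k): row=0 col=5 char='s'
After 6 (w): row=0 col=11 char='t'
After 7 (j): row=1 col=8 char='n'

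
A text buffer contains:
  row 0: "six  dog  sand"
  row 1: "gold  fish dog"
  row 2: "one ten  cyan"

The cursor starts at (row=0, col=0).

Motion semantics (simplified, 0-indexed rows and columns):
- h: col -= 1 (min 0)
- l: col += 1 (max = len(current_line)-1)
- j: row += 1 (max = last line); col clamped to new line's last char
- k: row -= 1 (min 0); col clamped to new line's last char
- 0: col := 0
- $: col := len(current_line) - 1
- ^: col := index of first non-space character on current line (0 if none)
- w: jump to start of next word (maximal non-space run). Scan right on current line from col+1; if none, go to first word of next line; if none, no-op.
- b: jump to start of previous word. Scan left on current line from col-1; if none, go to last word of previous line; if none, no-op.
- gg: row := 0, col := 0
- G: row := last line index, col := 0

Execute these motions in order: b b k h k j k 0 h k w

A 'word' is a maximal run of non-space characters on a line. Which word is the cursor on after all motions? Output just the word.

Answer: dog

Derivation:
After 1 (b): row=0 col=0 char='s'
After 2 (b): row=0 col=0 char='s'
After 3 (k): row=0 col=0 char='s'
After 4 (h): row=0 col=0 char='s'
After 5 (k): row=0 col=0 char='s'
After 6 (j): row=1 col=0 char='g'
After 7 (k): row=0 col=0 char='s'
After 8 (0): row=0 col=0 char='s'
After 9 (h): row=0 col=0 char='s'
After 10 (k): row=0 col=0 char='s'
After 11 (w): row=0 col=5 char='d'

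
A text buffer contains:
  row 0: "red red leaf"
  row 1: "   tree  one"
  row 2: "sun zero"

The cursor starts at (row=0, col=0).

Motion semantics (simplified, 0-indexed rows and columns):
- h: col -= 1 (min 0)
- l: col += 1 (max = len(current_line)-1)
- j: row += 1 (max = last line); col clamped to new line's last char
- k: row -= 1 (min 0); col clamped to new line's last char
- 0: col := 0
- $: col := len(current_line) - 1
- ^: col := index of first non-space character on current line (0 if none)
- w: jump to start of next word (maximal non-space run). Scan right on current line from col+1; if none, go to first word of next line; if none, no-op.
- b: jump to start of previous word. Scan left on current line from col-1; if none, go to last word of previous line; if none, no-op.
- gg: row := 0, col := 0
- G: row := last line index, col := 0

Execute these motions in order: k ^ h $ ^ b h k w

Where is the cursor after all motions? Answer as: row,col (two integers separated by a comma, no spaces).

Answer: 0,4

Derivation:
After 1 (k): row=0 col=0 char='r'
After 2 (^): row=0 col=0 char='r'
After 3 (h): row=0 col=0 char='r'
After 4 ($): row=0 col=11 char='f'
After 5 (^): row=0 col=0 char='r'
After 6 (b): row=0 col=0 char='r'
After 7 (h): row=0 col=0 char='r'
After 8 (k): row=0 col=0 char='r'
After 9 (w): row=0 col=4 char='r'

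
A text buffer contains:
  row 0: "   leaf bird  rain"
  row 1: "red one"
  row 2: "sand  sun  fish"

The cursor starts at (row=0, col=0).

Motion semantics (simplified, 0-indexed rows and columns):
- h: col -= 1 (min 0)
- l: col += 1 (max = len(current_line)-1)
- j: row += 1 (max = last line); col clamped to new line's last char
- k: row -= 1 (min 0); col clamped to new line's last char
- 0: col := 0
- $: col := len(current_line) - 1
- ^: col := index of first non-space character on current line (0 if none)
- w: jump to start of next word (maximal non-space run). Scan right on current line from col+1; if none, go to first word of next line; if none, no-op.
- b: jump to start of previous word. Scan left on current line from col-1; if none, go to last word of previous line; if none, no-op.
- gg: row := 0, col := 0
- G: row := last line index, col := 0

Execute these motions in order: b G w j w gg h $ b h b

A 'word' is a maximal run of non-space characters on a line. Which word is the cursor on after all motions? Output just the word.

Answer: bird

Derivation:
After 1 (b): row=0 col=0 char='_'
After 2 (G): row=2 col=0 char='s'
After 3 (w): row=2 col=6 char='s'
After 4 (j): row=2 col=6 char='s'
After 5 (w): row=2 col=11 char='f'
After 6 (gg): row=0 col=0 char='_'
After 7 (h): row=0 col=0 char='_'
After 8 ($): row=0 col=17 char='n'
After 9 (b): row=0 col=14 char='r'
After 10 (h): row=0 col=13 char='_'
After 11 (b): row=0 col=8 char='b'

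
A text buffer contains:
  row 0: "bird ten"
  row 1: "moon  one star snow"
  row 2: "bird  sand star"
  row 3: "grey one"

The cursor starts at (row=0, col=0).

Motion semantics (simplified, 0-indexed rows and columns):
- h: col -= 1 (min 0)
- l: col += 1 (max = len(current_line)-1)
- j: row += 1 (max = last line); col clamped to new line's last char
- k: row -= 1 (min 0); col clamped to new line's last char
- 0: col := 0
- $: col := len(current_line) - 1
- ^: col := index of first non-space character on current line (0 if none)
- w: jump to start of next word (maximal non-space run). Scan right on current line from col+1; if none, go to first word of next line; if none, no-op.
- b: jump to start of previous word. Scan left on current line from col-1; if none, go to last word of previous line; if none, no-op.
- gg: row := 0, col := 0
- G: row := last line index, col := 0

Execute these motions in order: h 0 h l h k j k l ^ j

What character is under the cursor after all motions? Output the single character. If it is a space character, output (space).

After 1 (h): row=0 col=0 char='b'
After 2 (0): row=0 col=0 char='b'
After 3 (h): row=0 col=0 char='b'
After 4 (l): row=0 col=1 char='i'
After 5 (h): row=0 col=0 char='b'
After 6 (k): row=0 col=0 char='b'
After 7 (j): row=1 col=0 char='m'
After 8 (k): row=0 col=0 char='b'
After 9 (l): row=0 col=1 char='i'
After 10 (^): row=0 col=0 char='b'
After 11 (j): row=1 col=0 char='m'

Answer: m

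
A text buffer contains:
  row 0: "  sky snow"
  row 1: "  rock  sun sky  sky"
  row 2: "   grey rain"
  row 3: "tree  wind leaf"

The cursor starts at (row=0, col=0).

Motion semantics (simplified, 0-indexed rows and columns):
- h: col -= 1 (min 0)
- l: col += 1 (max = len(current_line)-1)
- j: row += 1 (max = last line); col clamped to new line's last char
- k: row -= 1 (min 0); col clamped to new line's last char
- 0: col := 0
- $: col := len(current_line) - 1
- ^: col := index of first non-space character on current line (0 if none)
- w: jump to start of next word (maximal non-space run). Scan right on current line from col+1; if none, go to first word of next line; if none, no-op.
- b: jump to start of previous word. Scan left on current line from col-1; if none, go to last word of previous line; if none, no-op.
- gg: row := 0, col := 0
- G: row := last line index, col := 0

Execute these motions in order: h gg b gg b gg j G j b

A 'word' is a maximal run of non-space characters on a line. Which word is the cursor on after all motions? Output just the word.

Answer: rain

Derivation:
After 1 (h): row=0 col=0 char='_'
After 2 (gg): row=0 col=0 char='_'
After 3 (b): row=0 col=0 char='_'
After 4 (gg): row=0 col=0 char='_'
After 5 (b): row=0 col=0 char='_'
After 6 (gg): row=0 col=0 char='_'
After 7 (j): row=1 col=0 char='_'
After 8 (G): row=3 col=0 char='t'
After 9 (j): row=3 col=0 char='t'
After 10 (b): row=2 col=8 char='r'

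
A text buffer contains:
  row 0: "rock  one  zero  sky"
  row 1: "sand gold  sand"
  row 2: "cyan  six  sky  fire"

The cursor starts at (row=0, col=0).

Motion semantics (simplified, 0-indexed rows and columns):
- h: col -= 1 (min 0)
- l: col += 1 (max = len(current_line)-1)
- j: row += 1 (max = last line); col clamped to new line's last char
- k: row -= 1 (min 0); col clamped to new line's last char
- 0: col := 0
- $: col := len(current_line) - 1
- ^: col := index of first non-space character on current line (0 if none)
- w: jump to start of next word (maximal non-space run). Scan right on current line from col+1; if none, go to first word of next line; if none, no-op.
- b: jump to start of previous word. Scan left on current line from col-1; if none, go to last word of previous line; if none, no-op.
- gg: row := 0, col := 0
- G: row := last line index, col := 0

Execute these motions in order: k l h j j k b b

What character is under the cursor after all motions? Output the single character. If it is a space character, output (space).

Answer: z

Derivation:
After 1 (k): row=0 col=0 char='r'
After 2 (l): row=0 col=1 char='o'
After 3 (h): row=0 col=0 char='r'
After 4 (j): row=1 col=0 char='s'
After 5 (j): row=2 col=0 char='c'
After 6 (k): row=1 col=0 char='s'
After 7 (b): row=0 col=17 char='s'
After 8 (b): row=0 col=11 char='z'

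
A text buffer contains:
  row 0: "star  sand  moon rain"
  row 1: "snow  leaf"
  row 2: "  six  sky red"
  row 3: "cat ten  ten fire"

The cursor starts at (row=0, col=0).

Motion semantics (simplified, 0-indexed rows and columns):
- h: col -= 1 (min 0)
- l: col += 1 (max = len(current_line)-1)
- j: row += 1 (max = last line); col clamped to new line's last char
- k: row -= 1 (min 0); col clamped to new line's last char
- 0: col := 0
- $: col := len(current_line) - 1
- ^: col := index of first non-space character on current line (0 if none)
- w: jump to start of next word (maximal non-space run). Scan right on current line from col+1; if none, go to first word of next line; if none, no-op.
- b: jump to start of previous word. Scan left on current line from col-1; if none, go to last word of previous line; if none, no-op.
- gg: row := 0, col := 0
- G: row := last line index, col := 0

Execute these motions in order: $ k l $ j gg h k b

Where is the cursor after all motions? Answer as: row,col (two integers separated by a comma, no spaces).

Answer: 0,0

Derivation:
After 1 ($): row=0 col=20 char='n'
After 2 (k): row=0 col=20 char='n'
After 3 (l): row=0 col=20 char='n'
After 4 ($): row=0 col=20 char='n'
After 5 (j): row=1 col=9 char='f'
After 6 (gg): row=0 col=0 char='s'
After 7 (h): row=0 col=0 char='s'
After 8 (k): row=0 col=0 char='s'
After 9 (b): row=0 col=0 char='s'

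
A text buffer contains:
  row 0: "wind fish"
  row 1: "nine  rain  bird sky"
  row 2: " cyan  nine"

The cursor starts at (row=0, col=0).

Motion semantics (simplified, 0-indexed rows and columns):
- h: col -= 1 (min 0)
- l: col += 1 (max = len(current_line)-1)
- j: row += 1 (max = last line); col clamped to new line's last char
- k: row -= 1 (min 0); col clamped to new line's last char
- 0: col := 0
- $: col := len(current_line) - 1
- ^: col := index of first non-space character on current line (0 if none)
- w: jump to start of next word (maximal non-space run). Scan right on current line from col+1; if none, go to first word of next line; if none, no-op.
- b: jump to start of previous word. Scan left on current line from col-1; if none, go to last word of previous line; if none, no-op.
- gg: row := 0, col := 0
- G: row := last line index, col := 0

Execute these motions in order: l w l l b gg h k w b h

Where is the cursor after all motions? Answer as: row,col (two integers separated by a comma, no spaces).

After 1 (l): row=0 col=1 char='i'
After 2 (w): row=0 col=5 char='f'
After 3 (l): row=0 col=6 char='i'
After 4 (l): row=0 col=7 char='s'
After 5 (b): row=0 col=5 char='f'
After 6 (gg): row=0 col=0 char='w'
After 7 (h): row=0 col=0 char='w'
After 8 (k): row=0 col=0 char='w'
After 9 (w): row=0 col=5 char='f'
After 10 (b): row=0 col=0 char='w'
After 11 (h): row=0 col=0 char='w'

Answer: 0,0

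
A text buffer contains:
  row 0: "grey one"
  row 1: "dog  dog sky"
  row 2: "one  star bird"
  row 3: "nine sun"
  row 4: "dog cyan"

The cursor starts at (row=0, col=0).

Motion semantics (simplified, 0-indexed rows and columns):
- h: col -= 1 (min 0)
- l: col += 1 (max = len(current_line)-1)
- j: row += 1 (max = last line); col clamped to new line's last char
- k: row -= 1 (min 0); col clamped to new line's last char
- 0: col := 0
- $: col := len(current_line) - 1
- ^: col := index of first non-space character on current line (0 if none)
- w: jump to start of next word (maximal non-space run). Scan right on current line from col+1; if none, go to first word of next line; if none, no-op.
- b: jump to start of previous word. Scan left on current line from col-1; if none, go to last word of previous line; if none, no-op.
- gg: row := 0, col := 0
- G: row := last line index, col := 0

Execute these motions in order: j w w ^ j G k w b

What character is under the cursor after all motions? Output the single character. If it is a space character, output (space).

After 1 (j): row=1 col=0 char='d'
After 2 (w): row=1 col=5 char='d'
After 3 (w): row=1 col=9 char='s'
After 4 (^): row=1 col=0 char='d'
After 5 (j): row=2 col=0 char='o'
After 6 (G): row=4 col=0 char='d'
After 7 (k): row=3 col=0 char='n'
After 8 (w): row=3 col=5 char='s'
After 9 (b): row=3 col=0 char='n'

Answer: n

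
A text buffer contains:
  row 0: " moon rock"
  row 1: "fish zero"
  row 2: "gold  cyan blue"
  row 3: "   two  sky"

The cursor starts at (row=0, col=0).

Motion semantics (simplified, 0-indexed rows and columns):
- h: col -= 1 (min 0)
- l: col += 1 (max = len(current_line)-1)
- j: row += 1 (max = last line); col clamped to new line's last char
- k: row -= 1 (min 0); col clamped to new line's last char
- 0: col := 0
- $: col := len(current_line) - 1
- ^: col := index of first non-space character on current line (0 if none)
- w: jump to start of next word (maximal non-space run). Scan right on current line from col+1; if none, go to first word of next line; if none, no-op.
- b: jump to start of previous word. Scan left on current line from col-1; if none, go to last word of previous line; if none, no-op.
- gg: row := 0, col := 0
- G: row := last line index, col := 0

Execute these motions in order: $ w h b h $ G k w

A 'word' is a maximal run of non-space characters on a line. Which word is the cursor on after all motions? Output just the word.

Answer: cyan

Derivation:
After 1 ($): row=0 col=9 char='k'
After 2 (w): row=1 col=0 char='f'
After 3 (h): row=1 col=0 char='f'
After 4 (b): row=0 col=6 char='r'
After 5 (h): row=0 col=5 char='_'
After 6 ($): row=0 col=9 char='k'
After 7 (G): row=3 col=0 char='_'
After 8 (k): row=2 col=0 char='g'
After 9 (w): row=2 col=6 char='c'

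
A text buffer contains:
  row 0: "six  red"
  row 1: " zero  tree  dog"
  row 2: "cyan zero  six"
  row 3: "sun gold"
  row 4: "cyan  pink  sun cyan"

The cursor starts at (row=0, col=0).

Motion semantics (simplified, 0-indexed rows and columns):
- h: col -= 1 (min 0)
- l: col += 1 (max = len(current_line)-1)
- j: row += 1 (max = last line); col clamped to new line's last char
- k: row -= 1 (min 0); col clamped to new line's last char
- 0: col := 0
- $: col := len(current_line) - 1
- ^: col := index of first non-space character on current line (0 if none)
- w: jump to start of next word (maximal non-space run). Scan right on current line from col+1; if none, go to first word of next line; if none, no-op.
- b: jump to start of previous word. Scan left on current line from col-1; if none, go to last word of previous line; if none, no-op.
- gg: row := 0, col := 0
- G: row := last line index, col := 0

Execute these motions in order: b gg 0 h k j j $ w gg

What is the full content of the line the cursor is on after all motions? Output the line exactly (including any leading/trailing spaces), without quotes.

Answer: six  red

Derivation:
After 1 (b): row=0 col=0 char='s'
After 2 (gg): row=0 col=0 char='s'
After 3 (0): row=0 col=0 char='s'
After 4 (h): row=0 col=0 char='s'
After 5 (k): row=0 col=0 char='s'
After 6 (j): row=1 col=0 char='_'
After 7 (j): row=2 col=0 char='c'
After 8 ($): row=2 col=13 char='x'
After 9 (w): row=3 col=0 char='s'
After 10 (gg): row=0 col=0 char='s'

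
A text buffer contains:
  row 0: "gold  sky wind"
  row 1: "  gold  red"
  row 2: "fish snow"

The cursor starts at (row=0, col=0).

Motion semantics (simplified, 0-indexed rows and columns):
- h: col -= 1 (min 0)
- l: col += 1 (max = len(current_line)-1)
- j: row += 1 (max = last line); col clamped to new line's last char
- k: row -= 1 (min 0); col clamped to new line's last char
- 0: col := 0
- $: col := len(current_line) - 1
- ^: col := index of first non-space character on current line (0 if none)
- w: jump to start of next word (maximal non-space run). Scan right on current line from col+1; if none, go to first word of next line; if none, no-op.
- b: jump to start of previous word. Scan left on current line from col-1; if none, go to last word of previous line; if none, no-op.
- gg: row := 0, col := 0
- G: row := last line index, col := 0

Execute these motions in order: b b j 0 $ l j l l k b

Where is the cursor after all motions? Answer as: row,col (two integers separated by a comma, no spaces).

Answer: 1,2

Derivation:
After 1 (b): row=0 col=0 char='g'
After 2 (b): row=0 col=0 char='g'
After 3 (j): row=1 col=0 char='_'
After 4 (0): row=1 col=0 char='_'
After 5 ($): row=1 col=10 char='d'
After 6 (l): row=1 col=10 char='d'
After 7 (j): row=2 col=8 char='w'
After 8 (l): row=2 col=8 char='w'
After 9 (l): row=2 col=8 char='w'
After 10 (k): row=1 col=8 char='r'
After 11 (b): row=1 col=2 char='g'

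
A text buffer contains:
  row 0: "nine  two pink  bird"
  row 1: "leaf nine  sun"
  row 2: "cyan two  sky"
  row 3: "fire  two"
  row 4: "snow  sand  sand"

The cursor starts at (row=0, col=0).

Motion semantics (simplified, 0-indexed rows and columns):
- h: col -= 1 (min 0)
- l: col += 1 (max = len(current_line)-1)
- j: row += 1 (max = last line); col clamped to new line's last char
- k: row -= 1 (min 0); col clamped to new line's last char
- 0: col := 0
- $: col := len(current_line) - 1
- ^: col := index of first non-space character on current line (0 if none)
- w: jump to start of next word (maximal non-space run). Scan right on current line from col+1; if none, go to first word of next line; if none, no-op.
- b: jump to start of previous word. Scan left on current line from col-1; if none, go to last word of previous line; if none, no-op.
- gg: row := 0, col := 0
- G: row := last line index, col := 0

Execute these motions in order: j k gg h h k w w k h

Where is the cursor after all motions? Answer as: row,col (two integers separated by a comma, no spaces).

Answer: 0,9

Derivation:
After 1 (j): row=1 col=0 char='l'
After 2 (k): row=0 col=0 char='n'
After 3 (gg): row=0 col=0 char='n'
After 4 (h): row=0 col=0 char='n'
After 5 (h): row=0 col=0 char='n'
After 6 (k): row=0 col=0 char='n'
After 7 (w): row=0 col=6 char='t'
After 8 (w): row=0 col=10 char='p'
After 9 (k): row=0 col=10 char='p'
After 10 (h): row=0 col=9 char='_'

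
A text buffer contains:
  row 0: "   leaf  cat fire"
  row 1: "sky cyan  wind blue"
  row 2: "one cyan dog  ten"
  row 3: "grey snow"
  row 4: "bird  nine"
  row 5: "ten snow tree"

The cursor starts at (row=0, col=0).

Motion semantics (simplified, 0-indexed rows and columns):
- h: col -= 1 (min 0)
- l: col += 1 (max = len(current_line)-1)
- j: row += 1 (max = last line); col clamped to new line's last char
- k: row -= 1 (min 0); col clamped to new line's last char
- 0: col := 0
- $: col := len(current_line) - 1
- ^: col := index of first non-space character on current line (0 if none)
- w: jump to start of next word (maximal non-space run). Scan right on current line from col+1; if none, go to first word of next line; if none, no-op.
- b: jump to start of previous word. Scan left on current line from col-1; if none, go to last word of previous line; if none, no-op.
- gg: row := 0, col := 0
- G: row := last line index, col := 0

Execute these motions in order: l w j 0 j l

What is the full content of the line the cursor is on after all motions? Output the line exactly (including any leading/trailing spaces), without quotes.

Answer: one cyan dog  ten

Derivation:
After 1 (l): row=0 col=1 char='_'
After 2 (w): row=0 col=3 char='l'
After 3 (j): row=1 col=3 char='_'
After 4 (0): row=1 col=0 char='s'
After 5 (j): row=2 col=0 char='o'
After 6 (l): row=2 col=1 char='n'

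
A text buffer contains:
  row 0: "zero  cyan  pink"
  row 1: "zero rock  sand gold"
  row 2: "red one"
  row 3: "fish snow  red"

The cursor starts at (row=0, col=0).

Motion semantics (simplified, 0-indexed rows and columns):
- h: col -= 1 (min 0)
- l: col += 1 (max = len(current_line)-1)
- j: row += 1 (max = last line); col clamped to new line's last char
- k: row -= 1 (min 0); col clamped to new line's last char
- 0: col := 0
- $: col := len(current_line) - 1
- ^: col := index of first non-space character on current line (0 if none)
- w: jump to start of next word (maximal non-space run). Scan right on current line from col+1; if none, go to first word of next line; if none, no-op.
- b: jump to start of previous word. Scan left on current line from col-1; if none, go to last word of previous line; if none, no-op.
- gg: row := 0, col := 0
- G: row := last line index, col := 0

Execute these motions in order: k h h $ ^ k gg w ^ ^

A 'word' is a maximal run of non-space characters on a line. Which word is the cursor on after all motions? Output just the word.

After 1 (k): row=0 col=0 char='z'
After 2 (h): row=0 col=0 char='z'
After 3 (h): row=0 col=0 char='z'
After 4 ($): row=0 col=15 char='k'
After 5 (^): row=0 col=0 char='z'
After 6 (k): row=0 col=0 char='z'
After 7 (gg): row=0 col=0 char='z'
After 8 (w): row=0 col=6 char='c'
After 9 (^): row=0 col=0 char='z'
After 10 (^): row=0 col=0 char='z'

Answer: zero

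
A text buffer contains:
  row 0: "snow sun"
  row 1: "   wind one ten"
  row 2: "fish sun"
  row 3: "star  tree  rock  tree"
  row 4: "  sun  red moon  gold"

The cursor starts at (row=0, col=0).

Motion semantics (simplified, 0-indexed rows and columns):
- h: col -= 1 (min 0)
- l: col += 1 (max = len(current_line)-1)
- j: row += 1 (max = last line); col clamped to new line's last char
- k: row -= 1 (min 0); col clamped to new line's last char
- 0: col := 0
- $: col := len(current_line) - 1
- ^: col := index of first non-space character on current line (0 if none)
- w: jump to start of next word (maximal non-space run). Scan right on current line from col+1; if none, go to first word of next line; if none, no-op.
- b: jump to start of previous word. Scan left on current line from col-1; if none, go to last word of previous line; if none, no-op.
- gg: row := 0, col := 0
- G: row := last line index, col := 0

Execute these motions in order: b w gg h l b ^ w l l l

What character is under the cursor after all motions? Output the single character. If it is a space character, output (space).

After 1 (b): row=0 col=0 char='s'
After 2 (w): row=0 col=5 char='s'
After 3 (gg): row=0 col=0 char='s'
After 4 (h): row=0 col=0 char='s'
After 5 (l): row=0 col=1 char='n'
After 6 (b): row=0 col=0 char='s'
After 7 (^): row=0 col=0 char='s'
After 8 (w): row=0 col=5 char='s'
After 9 (l): row=0 col=6 char='u'
After 10 (l): row=0 col=7 char='n'
After 11 (l): row=0 col=7 char='n'

Answer: n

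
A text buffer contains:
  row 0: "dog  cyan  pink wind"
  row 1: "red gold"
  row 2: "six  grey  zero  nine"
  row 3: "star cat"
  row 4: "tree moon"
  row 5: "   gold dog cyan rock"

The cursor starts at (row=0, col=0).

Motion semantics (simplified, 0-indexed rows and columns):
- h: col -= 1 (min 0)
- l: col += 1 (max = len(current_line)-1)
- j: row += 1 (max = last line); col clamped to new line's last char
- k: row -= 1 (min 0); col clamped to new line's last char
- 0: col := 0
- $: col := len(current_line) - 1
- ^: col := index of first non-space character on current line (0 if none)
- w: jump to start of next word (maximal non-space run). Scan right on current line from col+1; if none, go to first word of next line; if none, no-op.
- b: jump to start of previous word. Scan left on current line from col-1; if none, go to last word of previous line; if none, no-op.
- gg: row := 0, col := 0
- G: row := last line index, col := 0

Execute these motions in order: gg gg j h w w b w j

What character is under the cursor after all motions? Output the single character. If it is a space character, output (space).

Answer: s

Derivation:
After 1 (gg): row=0 col=0 char='d'
After 2 (gg): row=0 col=0 char='d'
After 3 (j): row=1 col=0 char='r'
After 4 (h): row=1 col=0 char='r'
After 5 (w): row=1 col=4 char='g'
After 6 (w): row=2 col=0 char='s'
After 7 (b): row=1 col=4 char='g'
After 8 (w): row=2 col=0 char='s'
After 9 (j): row=3 col=0 char='s'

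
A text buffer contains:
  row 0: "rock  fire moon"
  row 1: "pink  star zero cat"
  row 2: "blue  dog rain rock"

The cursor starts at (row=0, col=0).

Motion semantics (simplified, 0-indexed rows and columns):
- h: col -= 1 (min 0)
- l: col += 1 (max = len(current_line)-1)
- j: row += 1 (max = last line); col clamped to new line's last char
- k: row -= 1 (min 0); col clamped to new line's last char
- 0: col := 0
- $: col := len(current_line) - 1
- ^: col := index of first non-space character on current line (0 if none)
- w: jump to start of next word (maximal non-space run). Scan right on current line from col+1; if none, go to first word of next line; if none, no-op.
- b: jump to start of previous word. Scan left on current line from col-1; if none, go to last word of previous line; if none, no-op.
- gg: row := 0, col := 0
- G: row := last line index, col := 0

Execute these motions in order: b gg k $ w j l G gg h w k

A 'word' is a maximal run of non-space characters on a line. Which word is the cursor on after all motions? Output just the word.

After 1 (b): row=0 col=0 char='r'
After 2 (gg): row=0 col=0 char='r'
After 3 (k): row=0 col=0 char='r'
After 4 ($): row=0 col=14 char='n'
After 5 (w): row=1 col=0 char='p'
After 6 (j): row=2 col=0 char='b'
After 7 (l): row=2 col=1 char='l'
After 8 (G): row=2 col=0 char='b'
After 9 (gg): row=0 col=0 char='r'
After 10 (h): row=0 col=0 char='r'
After 11 (w): row=0 col=6 char='f'
After 12 (k): row=0 col=6 char='f'

Answer: fire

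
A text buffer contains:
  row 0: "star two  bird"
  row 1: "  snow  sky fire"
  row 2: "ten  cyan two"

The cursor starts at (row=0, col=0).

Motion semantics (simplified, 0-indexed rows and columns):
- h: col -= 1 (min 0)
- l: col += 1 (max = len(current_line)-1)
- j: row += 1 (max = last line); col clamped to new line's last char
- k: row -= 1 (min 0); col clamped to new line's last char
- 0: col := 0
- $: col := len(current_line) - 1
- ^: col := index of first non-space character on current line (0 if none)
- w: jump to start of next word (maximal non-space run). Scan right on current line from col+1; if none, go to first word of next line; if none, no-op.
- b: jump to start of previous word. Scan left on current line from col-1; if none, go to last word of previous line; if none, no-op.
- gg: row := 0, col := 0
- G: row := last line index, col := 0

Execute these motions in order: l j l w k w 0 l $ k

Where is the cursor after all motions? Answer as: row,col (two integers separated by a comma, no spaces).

Answer: 0,13

Derivation:
After 1 (l): row=0 col=1 char='t'
After 2 (j): row=1 col=1 char='_'
After 3 (l): row=1 col=2 char='s'
After 4 (w): row=1 col=8 char='s'
After 5 (k): row=0 col=8 char='_'
After 6 (w): row=0 col=10 char='b'
After 7 (0): row=0 col=0 char='s'
After 8 (l): row=0 col=1 char='t'
After 9 ($): row=0 col=13 char='d'
After 10 (k): row=0 col=13 char='d'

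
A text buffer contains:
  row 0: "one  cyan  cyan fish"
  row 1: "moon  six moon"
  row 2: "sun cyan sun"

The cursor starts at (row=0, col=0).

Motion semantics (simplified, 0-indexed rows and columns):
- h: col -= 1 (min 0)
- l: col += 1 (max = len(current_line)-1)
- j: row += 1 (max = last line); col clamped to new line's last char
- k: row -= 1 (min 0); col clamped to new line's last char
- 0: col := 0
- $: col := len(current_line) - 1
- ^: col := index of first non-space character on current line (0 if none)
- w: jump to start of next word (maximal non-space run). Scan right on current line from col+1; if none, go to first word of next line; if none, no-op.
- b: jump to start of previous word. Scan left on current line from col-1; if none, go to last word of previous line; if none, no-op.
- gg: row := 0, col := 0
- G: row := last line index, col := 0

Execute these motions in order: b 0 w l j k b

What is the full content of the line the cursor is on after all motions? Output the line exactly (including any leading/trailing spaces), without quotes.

Answer: one  cyan  cyan fish

Derivation:
After 1 (b): row=0 col=0 char='o'
After 2 (0): row=0 col=0 char='o'
After 3 (w): row=0 col=5 char='c'
After 4 (l): row=0 col=6 char='y'
After 5 (j): row=1 col=6 char='s'
After 6 (k): row=0 col=6 char='y'
After 7 (b): row=0 col=5 char='c'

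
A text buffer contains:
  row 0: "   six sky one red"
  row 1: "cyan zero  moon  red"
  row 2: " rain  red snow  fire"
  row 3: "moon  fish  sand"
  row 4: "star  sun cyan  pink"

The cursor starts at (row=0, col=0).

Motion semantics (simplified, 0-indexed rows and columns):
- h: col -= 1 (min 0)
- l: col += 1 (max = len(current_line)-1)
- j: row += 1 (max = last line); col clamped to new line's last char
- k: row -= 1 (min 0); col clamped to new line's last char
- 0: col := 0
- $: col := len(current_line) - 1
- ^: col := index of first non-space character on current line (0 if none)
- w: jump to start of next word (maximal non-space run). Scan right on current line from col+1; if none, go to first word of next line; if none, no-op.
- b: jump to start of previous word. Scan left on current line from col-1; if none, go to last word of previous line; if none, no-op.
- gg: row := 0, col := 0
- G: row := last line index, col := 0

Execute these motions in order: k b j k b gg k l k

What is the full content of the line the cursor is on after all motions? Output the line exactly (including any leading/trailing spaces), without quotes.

Answer:    six sky one red

Derivation:
After 1 (k): row=0 col=0 char='_'
After 2 (b): row=0 col=0 char='_'
After 3 (j): row=1 col=0 char='c'
After 4 (k): row=0 col=0 char='_'
After 5 (b): row=0 col=0 char='_'
After 6 (gg): row=0 col=0 char='_'
After 7 (k): row=0 col=0 char='_'
After 8 (l): row=0 col=1 char='_'
After 9 (k): row=0 col=1 char='_'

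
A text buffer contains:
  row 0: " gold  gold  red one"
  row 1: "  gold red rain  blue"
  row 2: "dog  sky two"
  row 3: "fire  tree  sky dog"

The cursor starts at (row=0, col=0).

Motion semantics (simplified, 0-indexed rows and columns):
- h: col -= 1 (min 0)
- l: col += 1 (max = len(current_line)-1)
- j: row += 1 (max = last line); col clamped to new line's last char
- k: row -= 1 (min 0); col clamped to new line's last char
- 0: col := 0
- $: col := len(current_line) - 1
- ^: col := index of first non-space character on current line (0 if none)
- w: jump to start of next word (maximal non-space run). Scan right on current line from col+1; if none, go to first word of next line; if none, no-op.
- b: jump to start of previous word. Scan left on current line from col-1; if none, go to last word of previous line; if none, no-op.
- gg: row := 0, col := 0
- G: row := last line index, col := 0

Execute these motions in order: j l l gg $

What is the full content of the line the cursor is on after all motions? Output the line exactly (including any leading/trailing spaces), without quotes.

Answer:  gold  gold  red one

Derivation:
After 1 (j): row=1 col=0 char='_'
After 2 (l): row=1 col=1 char='_'
After 3 (l): row=1 col=2 char='g'
After 4 (gg): row=0 col=0 char='_'
After 5 ($): row=0 col=19 char='e'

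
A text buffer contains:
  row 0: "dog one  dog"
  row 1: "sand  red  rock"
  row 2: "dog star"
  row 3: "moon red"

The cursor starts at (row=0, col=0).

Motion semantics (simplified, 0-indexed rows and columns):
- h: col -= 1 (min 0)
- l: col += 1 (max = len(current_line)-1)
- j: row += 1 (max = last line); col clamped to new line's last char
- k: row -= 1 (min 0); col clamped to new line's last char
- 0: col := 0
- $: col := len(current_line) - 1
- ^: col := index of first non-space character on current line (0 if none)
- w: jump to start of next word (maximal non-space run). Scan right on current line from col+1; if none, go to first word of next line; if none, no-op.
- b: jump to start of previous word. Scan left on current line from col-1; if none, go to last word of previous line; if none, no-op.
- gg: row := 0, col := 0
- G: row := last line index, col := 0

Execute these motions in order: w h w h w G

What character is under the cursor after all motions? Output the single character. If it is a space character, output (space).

Answer: m

Derivation:
After 1 (w): row=0 col=4 char='o'
After 2 (h): row=0 col=3 char='_'
After 3 (w): row=0 col=4 char='o'
After 4 (h): row=0 col=3 char='_'
After 5 (w): row=0 col=4 char='o'
After 6 (G): row=3 col=0 char='m'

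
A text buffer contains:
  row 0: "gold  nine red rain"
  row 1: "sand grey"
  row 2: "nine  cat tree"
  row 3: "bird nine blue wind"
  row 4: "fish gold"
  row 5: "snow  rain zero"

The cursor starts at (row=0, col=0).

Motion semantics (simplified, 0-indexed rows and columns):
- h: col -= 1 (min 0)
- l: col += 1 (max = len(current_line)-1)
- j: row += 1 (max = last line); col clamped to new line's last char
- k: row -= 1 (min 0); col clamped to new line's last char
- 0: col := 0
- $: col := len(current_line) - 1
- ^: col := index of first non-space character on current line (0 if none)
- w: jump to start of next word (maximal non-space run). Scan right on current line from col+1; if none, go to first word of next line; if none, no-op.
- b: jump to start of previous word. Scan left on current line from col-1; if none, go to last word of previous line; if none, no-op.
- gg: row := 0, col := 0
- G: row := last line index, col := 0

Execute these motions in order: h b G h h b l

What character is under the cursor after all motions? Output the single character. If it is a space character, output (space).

After 1 (h): row=0 col=0 char='g'
After 2 (b): row=0 col=0 char='g'
After 3 (G): row=5 col=0 char='s'
After 4 (h): row=5 col=0 char='s'
After 5 (h): row=5 col=0 char='s'
After 6 (b): row=4 col=5 char='g'
After 7 (l): row=4 col=6 char='o'

Answer: o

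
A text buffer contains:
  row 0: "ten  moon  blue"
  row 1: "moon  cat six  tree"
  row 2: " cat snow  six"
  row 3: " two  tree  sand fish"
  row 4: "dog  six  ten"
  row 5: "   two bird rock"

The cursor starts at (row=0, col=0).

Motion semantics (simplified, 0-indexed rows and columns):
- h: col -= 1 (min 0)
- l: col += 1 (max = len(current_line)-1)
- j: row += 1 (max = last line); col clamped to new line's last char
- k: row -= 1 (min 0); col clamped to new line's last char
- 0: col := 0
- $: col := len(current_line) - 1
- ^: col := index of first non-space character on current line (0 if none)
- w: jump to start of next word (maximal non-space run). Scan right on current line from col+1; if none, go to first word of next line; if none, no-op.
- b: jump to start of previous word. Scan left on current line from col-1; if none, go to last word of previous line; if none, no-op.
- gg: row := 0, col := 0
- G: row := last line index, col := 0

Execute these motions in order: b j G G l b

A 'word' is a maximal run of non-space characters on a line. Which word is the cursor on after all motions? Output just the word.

After 1 (b): row=0 col=0 char='t'
After 2 (j): row=1 col=0 char='m'
After 3 (G): row=5 col=0 char='_'
After 4 (G): row=5 col=0 char='_'
After 5 (l): row=5 col=1 char='_'
After 6 (b): row=4 col=10 char='t'

Answer: ten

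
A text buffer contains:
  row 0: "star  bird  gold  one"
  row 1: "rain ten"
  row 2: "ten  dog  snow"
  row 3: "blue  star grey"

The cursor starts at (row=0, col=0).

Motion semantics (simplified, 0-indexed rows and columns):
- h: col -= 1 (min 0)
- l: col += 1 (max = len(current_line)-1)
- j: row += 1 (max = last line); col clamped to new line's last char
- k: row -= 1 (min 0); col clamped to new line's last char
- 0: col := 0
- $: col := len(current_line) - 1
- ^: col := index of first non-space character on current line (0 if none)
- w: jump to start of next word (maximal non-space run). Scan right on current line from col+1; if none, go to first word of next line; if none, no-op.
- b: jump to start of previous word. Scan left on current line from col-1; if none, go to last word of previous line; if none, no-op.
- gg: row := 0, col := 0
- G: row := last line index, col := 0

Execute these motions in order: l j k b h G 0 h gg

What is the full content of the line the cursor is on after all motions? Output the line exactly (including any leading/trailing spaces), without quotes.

After 1 (l): row=0 col=1 char='t'
After 2 (j): row=1 col=1 char='a'
After 3 (k): row=0 col=1 char='t'
After 4 (b): row=0 col=0 char='s'
After 5 (h): row=0 col=0 char='s'
After 6 (G): row=3 col=0 char='b'
After 7 (0): row=3 col=0 char='b'
After 8 (h): row=3 col=0 char='b'
After 9 (gg): row=0 col=0 char='s'

Answer: star  bird  gold  one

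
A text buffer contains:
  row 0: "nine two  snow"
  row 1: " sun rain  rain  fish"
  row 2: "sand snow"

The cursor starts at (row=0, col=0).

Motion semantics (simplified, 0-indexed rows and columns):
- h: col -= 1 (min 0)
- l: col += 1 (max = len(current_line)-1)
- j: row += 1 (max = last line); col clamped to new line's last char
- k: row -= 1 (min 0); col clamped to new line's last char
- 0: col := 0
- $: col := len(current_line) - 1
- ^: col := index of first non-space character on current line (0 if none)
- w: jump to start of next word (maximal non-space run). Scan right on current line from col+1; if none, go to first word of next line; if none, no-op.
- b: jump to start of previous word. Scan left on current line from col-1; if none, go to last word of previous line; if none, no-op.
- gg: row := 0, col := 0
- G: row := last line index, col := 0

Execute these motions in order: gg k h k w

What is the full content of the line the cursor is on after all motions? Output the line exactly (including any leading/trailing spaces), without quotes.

Answer: nine two  snow

Derivation:
After 1 (gg): row=0 col=0 char='n'
After 2 (k): row=0 col=0 char='n'
After 3 (h): row=0 col=0 char='n'
After 4 (k): row=0 col=0 char='n'
After 5 (w): row=0 col=5 char='t'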